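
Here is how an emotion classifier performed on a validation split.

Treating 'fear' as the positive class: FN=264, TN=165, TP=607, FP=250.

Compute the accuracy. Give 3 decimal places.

Accuracy = (TP+TN)/N = (607+165)/1286 = 0.600

0.600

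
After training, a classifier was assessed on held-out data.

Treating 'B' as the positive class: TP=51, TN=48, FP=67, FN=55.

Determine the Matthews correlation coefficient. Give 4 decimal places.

-0.1016

MCC = (TP·TN − FP·FN) / √((TP+FP)(TP+FN)(TN+FP)(TN+FN))
Numerator = 51·48 − 67·55 = -1237
Denominator = √(118·106·115·103) = √148157260 = 12171.9867
MCC = -1237 / 12171.9867 = -0.1016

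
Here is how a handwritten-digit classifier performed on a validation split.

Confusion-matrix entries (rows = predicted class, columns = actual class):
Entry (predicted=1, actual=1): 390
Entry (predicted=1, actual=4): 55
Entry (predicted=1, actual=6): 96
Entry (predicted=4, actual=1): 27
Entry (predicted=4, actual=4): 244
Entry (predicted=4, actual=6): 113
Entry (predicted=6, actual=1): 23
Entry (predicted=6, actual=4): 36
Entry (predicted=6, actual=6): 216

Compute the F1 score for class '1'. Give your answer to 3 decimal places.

0.795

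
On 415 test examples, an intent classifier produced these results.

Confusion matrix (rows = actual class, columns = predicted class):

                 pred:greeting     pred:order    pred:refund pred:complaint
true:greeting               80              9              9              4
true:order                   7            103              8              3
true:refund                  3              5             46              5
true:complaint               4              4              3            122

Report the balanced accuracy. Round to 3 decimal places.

0.833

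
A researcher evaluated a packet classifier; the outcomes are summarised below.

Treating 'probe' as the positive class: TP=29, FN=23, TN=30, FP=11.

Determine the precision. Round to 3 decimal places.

0.725

Precision = TP/(TP+FP) = 29/(29+11) = 29/40 = 0.725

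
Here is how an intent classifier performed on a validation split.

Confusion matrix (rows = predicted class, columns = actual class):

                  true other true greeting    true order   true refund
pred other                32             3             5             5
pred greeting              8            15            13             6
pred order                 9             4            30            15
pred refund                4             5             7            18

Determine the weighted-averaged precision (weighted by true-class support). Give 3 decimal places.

Per-class precision (TP/(TP+FP)):
  other: TP=32, FP=3+5+5=13 → 32/45 = 0.7111
  greeting: TP=15, FP=8+13+6=27 → 15/42 = 0.3571
  order: TP=30, FP=9+4+15=28 → 30/58 = 0.5172
  refund: TP=18, FP=4+5+7=16 → 18/34 = 0.5294
Weighted-precision = Σ (supportᵢ/N)·precisionᵢ with N=179: (53/179)·0.7111 + (27/179)·0.3571 + (55/179)·0.5172 + (44/179)·0.5294 = 0.553

0.553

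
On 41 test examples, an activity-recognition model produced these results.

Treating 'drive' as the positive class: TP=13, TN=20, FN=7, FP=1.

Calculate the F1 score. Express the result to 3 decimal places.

Precision = TP/(TP+FP) = 13/14 = 0.9286
Recall = TP/(TP+FN) = 13/20 = 0.6500
F1 = 2·TP/(2·TP+FP+FN) = 26/34 = 0.765

0.765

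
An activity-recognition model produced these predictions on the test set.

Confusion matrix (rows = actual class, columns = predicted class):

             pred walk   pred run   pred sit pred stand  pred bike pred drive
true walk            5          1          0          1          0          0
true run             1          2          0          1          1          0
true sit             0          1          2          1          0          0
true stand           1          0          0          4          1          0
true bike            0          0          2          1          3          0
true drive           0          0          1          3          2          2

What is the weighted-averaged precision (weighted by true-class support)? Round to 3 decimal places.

Per-class precision (TP/(TP+FP)):
  walk: TP=5, FP=1+0+1+0+0=2 → 5/7 = 0.7143
  run: TP=2, FP=1+1+0+0+0=2 → 2/4 = 0.5000
  sit: TP=2, FP=0+0+0+2+1=3 → 2/5 = 0.4000
  stand: TP=4, FP=1+1+1+1+3=7 → 4/11 = 0.3636
  bike: TP=3, FP=0+1+0+1+2=4 → 3/7 = 0.4286
  drive: TP=2, FP=0+0+0+0+0=0 → 2/2 = 1.0000
Weighted-precision = Σ (supportᵢ/N)·precisionᵢ with N=36: (7/36)·0.7143 + (5/36)·0.5000 + (4/36)·0.4000 + (6/36)·0.3636 + (6/36)·0.4286 + (8/36)·1.0000 = 0.607

0.607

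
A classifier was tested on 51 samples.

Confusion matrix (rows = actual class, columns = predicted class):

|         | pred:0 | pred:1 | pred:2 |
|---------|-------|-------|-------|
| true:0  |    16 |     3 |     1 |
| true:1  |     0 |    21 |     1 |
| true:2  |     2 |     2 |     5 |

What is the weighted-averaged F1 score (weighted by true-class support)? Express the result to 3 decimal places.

Per-class F1 score (2·TP/(2·TP+FP+FN)):
  0: TP=16, FP=0+2=2, FN=3+1=4 → 32/38 = 0.8421
  1: TP=21, FP=3+2=5, FN=0+1=1 → 42/48 = 0.8750
  2: TP=5, FP=1+1=2, FN=2+2=4 → 10/16 = 0.6250
Weighted-F1 score = Σ (supportᵢ/N)·F1 scoreᵢ with N=51: (20/51)·0.8421 + (22/51)·0.8750 + (9/51)·0.6250 = 0.818

0.818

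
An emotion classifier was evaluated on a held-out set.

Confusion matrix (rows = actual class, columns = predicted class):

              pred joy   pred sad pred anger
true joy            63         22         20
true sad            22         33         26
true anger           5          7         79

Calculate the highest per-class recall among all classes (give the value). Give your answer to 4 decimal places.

Per-class recall (TP/(TP+FN)):
  joy: TP=63, FN=22+20=42 → 63/105 = 0.60000
  sad: TP=33, FN=22+26=48 → 33/81 = 0.40741
  anger: TP=79, FN=5+7=12 → 79/91 = 0.86813
Highest is class 'anger' with recall = 0.8681.

0.8681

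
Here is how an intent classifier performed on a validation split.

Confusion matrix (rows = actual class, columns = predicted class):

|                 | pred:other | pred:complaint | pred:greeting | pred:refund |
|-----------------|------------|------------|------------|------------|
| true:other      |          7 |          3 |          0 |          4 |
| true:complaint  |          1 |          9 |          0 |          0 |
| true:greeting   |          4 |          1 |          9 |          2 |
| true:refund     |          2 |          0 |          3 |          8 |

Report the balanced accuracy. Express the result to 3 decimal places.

Balanced accuracy = mean of per-class recall.
  other: recall = 7/14 = 0.5000
  complaint: recall = 9/10 = 0.9000
  greeting: recall = 9/16 = 0.5625
  refund: recall = 8/13 = 0.6154
Mean = (0.5000 + 0.9000 + 0.5625 + 0.6154) / 4 = 0.644

0.644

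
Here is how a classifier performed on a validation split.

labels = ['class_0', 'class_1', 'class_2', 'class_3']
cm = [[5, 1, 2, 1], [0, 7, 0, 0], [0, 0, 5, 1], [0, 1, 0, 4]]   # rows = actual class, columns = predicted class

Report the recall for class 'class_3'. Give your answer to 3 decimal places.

0.800

One-vs-rest for 'class_3': TP = diagonal; FP = other classes predicted 'class_3'; FN = 'class_3' predicted as other.
recall = TP/(TP+FN).
class_3: TP=4, FN=0+1+0=1 → 4/5 = 0.8000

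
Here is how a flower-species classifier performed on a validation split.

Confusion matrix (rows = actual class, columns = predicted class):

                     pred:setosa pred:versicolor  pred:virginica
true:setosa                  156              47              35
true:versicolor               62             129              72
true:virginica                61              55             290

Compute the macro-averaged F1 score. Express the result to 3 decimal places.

0.616

Per-class F1 score (2·TP/(2·TP+FP+FN)):
  setosa: TP=156, FP=62+61=123, FN=47+35=82 → 312/517 = 0.6035
  versicolor: TP=129, FP=47+55=102, FN=62+72=134 → 258/494 = 0.5223
  virginica: TP=290, FP=35+72=107, FN=61+55=116 → 580/803 = 0.7223
Macro-F1 score = mean = (0.6035 + 0.5223 + 0.7223) / 3 = 0.616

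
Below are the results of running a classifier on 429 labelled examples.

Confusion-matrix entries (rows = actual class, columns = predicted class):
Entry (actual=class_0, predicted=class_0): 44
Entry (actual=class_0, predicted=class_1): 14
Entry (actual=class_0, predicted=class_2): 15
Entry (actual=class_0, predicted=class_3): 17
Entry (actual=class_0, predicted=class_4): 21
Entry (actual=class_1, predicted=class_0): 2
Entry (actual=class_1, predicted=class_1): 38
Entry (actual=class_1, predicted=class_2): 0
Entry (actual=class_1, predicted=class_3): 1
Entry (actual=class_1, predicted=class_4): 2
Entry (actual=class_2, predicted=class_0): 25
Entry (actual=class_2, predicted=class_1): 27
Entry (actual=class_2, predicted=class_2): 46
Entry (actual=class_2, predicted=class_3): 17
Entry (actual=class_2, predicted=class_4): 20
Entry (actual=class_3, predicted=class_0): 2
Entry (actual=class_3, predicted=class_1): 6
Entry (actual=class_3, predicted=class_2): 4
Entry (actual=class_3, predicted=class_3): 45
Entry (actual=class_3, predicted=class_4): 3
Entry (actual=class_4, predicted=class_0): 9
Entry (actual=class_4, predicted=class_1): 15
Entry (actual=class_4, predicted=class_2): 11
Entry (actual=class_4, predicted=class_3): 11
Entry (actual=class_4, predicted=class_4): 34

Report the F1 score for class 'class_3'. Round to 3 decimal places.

0.596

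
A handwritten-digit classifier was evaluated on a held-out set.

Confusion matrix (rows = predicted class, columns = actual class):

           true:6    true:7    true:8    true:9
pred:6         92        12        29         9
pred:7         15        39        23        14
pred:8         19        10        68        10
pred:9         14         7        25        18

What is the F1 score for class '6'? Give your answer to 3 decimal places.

0.652

F1 score = 2·TP/(2·TP+FP+FN).
6: TP=92, FP=12+29+9=50, FN=15+19+14=48 → 184/282 = 0.6525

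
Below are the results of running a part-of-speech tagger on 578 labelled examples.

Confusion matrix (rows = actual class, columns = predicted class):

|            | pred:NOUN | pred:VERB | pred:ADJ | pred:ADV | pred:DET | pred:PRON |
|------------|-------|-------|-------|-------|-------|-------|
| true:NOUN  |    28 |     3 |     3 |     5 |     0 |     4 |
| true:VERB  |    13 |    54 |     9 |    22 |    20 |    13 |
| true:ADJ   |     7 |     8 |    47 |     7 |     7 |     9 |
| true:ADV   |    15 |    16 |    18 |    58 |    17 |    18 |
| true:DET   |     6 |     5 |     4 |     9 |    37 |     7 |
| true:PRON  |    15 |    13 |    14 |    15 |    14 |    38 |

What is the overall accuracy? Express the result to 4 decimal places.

0.4533

Accuracy = trace / total = (28+54+47+58+37+38=262) / 578 = 262/578 = 0.4533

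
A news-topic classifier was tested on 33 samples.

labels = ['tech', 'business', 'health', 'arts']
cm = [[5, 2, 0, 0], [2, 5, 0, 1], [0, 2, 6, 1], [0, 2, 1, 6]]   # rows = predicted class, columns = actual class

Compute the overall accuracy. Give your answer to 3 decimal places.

Accuracy = trace / total = (5+5+6+6=22) / 33 = 22/33 = 0.667

0.667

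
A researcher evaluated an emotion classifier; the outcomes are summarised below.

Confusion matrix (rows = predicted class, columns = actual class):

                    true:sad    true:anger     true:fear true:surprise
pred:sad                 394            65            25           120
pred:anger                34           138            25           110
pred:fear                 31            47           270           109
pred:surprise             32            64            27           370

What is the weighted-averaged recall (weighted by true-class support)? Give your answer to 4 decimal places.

0.6298

Per-class recall (TP/(TP+FN)):
  sad: TP=394, FN=34+31+32=97 → 394/491 = 0.80244
  anger: TP=138, FN=65+47+64=176 → 138/314 = 0.43949
  fear: TP=270, FN=25+25+27=77 → 270/347 = 0.77810
  surprise: TP=370, FN=120+110+109=339 → 370/709 = 0.52186
Weighted-recall = Σ (supportᵢ/N)·recallᵢ with N=1861: (491/1861)·0.80244 + (314/1861)·0.43949 + (347/1861)·0.77810 + (709/1861)·0.52186 = 0.6298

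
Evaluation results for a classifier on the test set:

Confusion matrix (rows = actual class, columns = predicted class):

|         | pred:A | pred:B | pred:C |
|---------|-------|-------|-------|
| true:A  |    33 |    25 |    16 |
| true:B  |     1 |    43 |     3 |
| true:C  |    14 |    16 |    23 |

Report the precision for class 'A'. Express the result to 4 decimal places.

0.6875

Take TP from the diagonal, FP from the rest of the 'A' prediction marginal, FN from the rest of the 'A' actual marginal.
precision = TP/(TP+FP).
A: TP=33, FP=1+14=15 → 33/48 = 0.68750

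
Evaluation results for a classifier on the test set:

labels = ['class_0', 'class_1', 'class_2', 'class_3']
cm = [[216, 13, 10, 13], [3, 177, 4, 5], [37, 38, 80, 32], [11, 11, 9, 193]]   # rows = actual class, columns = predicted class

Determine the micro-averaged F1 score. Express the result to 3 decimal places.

0.782

Micro-averaging pools counts across classes: ΣTP=666, ΣFP=186, ΣFN=186.
Micro-F1 score = 2·TP/(2·TP+FP+FN) on pooled counts = 0.782 (equals overall accuracy in single-label multiclass).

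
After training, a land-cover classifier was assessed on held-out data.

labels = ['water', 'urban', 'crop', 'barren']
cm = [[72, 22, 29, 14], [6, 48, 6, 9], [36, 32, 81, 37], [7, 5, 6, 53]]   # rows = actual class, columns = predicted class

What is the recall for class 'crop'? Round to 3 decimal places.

0.435

Take TP from the diagonal, FP from the rest of the 'crop' prediction marginal, FN from the rest of the 'crop' actual marginal.
recall = TP/(TP+FN).
crop: TP=81, FN=36+32+37=105 → 81/186 = 0.4355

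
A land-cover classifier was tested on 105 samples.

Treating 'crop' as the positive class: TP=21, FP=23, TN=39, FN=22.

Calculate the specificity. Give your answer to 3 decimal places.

Specificity = TN/(TN+FP) = 39/(39+23) = 0.629

0.629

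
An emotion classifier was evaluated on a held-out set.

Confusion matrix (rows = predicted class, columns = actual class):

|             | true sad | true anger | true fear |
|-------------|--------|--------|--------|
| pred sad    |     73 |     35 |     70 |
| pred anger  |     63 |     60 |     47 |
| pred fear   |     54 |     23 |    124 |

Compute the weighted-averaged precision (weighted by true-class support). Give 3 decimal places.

0.489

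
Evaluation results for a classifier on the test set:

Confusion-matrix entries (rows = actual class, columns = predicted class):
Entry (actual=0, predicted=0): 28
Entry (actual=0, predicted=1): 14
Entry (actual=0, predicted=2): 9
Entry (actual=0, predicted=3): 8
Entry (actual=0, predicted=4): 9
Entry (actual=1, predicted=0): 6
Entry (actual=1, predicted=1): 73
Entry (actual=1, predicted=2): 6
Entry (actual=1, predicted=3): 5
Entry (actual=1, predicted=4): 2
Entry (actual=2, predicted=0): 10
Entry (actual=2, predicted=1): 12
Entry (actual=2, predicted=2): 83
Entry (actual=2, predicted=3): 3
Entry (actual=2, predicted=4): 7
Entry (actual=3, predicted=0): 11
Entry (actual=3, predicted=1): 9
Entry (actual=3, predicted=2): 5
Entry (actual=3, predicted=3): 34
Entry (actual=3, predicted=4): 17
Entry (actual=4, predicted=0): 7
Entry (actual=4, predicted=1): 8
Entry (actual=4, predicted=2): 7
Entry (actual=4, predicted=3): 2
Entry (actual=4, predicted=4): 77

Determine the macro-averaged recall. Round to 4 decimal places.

Per-class recall (TP/(TP+FN)):
  0: TP=28, FN=14+9+8+9=40 → 28/68 = 0.41176
  1: TP=73, FN=6+6+5+2=19 → 73/92 = 0.79348
  2: TP=83, FN=10+12+3+7=32 → 83/115 = 0.72174
  3: TP=34, FN=11+9+5+17=42 → 34/76 = 0.44737
  4: TP=77, FN=7+8+7+2=24 → 77/101 = 0.76238
Macro-recall = mean = (0.41176 + 0.79348 + 0.72174 + 0.44737 + 0.76238) / 5 = 0.6273

0.6273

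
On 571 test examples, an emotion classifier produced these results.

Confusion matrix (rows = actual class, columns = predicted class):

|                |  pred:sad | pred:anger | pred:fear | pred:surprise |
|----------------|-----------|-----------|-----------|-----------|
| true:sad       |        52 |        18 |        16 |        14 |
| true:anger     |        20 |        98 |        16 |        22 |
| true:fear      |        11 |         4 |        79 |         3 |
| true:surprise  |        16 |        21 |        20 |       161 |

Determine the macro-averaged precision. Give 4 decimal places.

0.6571

Per-class precision (TP/(TP+FP)):
  sad: TP=52, FP=20+11+16=47 → 52/99 = 0.52525
  anger: TP=98, FP=18+4+21=43 → 98/141 = 0.69504
  fear: TP=79, FP=16+16+20=52 → 79/131 = 0.60305
  surprise: TP=161, FP=14+22+3=39 → 161/200 = 0.80500
Macro-precision = mean = (0.52525 + 0.69504 + 0.60305 + 0.80500) / 4 = 0.6571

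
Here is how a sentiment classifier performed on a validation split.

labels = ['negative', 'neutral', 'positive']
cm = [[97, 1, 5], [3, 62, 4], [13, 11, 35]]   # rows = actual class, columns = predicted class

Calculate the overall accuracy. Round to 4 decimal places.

Accuracy = trace / total = (97+62+35=194) / 231 = 194/231 = 0.8398

0.8398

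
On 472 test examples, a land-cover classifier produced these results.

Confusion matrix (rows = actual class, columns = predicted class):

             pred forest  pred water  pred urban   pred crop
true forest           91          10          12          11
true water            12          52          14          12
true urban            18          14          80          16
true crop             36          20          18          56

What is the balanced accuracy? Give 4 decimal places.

Balanced accuracy = mean of per-class recall.
  forest: recall = 91/124 = 0.73387
  water: recall = 52/90 = 0.57778
  urban: recall = 80/128 = 0.62500
  crop: recall = 56/130 = 0.43077
Mean = (0.73387 + 0.57778 + 0.62500 + 0.43077) / 4 = 0.5919

0.5919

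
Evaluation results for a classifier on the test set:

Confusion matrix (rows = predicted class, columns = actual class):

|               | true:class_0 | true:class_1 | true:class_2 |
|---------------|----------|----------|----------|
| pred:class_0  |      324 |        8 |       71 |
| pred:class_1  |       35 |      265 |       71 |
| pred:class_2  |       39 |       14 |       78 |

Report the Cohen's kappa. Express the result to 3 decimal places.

0.588

Observed agreement pₒ = trace/N = 667/905 = 0.7370
Expected agreement pₑ = Σ (rowᵢ·colᵢ)/N² = (398·403 + 287·371 + 220·131)/905² = 0.3610
κ = (pₒ − pₑ)/(1 − pₑ) = (0.7370 − 0.3610)/(1 − 0.3610) = 0.588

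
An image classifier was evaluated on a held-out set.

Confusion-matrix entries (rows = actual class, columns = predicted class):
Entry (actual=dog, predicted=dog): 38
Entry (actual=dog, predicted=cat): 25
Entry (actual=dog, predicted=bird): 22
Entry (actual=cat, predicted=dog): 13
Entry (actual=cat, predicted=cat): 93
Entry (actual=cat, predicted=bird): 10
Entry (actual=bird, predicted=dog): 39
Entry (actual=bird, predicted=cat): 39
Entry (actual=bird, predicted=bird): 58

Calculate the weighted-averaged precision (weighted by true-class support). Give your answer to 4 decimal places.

0.5705

Per-class precision (TP/(TP+FP)):
  dog: TP=38, FP=13+39=52 → 38/90 = 0.42222
  cat: TP=93, FP=25+39=64 → 93/157 = 0.59236
  bird: TP=58, FP=22+10=32 → 58/90 = 0.64444
Weighted-precision = Σ (supportᵢ/N)·precisionᵢ with N=337: (85/337)·0.42222 + (116/337)·0.59236 + (136/337)·0.64444 = 0.5705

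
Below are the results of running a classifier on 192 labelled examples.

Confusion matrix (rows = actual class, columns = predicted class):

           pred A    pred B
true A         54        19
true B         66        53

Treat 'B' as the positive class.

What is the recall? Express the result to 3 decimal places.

0.445

Recall = TP/(TP+FN) = 53/(53+66) = 53/119 = 0.445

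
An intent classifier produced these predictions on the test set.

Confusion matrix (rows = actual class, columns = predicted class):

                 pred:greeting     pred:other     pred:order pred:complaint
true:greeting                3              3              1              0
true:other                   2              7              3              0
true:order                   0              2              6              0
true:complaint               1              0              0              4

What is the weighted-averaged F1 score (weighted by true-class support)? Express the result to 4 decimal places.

Per-class F1 score (2·TP/(2·TP+FP+FN)):
  greeting: TP=3, FP=2+0+1=3, FN=3+1+0=4 → 6/13 = 0.46154
  other: TP=7, FP=3+2+0=5, FN=2+3+0=5 → 14/24 = 0.58333
  order: TP=6, FP=1+3+0=4, FN=0+2+0=2 → 12/18 = 0.66667
  complaint: TP=4, FP=0+0+0=0, FN=1+0+0=1 → 8/9 = 0.88889
Weighted-F1 score = Σ (supportᵢ/N)·F1 scoreᵢ with N=32: (7/32)·0.46154 + (12/32)·0.58333 + (8/32)·0.66667 + (5/32)·0.88889 = 0.6253

0.6253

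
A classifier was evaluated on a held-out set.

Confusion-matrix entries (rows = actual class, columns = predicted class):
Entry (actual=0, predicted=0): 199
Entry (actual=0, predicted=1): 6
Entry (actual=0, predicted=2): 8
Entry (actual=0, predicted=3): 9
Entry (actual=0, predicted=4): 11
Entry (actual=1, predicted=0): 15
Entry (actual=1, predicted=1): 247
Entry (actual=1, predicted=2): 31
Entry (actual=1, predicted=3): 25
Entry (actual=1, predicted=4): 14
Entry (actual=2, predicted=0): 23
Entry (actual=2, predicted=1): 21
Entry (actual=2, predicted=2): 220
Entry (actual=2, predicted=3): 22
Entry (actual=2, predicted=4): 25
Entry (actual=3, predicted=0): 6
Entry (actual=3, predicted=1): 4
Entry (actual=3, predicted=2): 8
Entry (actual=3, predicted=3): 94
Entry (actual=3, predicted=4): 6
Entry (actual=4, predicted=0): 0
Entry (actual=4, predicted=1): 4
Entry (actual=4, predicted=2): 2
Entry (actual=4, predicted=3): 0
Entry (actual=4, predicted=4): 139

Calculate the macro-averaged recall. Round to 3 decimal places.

Per-class recall (TP/(TP+FN)):
  0: TP=199, FN=6+8+9+11=34 → 199/233 = 0.8541
  1: TP=247, FN=15+31+25+14=85 → 247/332 = 0.7440
  2: TP=220, FN=23+21+22+25=91 → 220/311 = 0.7074
  3: TP=94, FN=6+4+8+6=24 → 94/118 = 0.7966
  4: TP=139, FN=0+4+2+0=6 → 139/145 = 0.9586
Macro-recall = mean = (0.8541 + 0.7440 + 0.7074 + 0.7966 + 0.9586) / 5 = 0.812

0.812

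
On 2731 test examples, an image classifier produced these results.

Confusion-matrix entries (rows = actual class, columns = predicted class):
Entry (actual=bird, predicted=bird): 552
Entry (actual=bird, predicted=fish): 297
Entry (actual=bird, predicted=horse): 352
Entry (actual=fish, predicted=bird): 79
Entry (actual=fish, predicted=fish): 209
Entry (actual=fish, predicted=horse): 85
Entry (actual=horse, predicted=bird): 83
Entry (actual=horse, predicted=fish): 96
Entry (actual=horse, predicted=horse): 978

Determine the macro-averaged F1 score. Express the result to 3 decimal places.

0.589

Per-class F1 score (2·TP/(2·TP+FP+FN)):
  bird: TP=552, FP=79+83=162, FN=297+352=649 → 1104/1915 = 0.5765
  fish: TP=209, FP=297+96=393, FN=79+85=164 → 418/975 = 0.4287
  horse: TP=978, FP=352+85=437, FN=83+96=179 → 1956/2572 = 0.7605
Macro-F1 score = mean = (0.5765 + 0.4287 + 0.7605) / 3 = 0.589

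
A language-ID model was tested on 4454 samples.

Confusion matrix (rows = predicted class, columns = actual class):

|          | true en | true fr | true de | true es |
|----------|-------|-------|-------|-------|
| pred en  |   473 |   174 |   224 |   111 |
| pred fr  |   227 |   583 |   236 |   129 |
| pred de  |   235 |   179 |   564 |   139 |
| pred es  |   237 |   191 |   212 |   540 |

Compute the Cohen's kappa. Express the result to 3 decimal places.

0.314

Observed agreement pₒ = trace/N = 2160/4454 = 0.4850
Expected agreement pₑ = Σ (rowᵢ·colᵢ)/N² = (1172·982 + 1127·1175 + 1236·1117 + 919·1180)/4454² = 0.2490
κ = (pₒ − pₑ)/(1 − pₑ) = (0.4850 − 0.2490)/(1 − 0.2490) = 0.314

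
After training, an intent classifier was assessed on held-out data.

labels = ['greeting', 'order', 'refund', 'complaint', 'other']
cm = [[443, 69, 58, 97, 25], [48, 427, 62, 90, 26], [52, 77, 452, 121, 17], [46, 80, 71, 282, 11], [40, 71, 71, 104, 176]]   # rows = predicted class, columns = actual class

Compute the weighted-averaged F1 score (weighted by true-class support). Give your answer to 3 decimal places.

Per-class F1 score (2·TP/(2·TP+FP+FN)):
  greeting: TP=443, FP=69+58+97+25=249, FN=48+52+46+40=186 → 886/1321 = 0.6707
  order: TP=427, FP=48+62+90+26=226, FN=69+77+80+71=297 → 854/1377 = 0.6202
  refund: TP=452, FP=52+77+121+17=267, FN=58+62+71+71=262 → 904/1433 = 0.6308
  complaint: TP=282, FP=46+80+71+11=208, FN=97+90+121+104=412 → 564/1184 = 0.4764
  other: TP=176, FP=40+71+71+104=286, FN=25+26+17+11=79 → 352/717 = 0.4909
Weighted-F1 score = Σ (supportᵢ/N)·F1 scoreᵢ with N=3016: (629/3016)·0.6707 + (724/3016)·0.6202 + (714/3016)·0.6308 + (694/3016)·0.4764 + (255/3016)·0.4909 = 0.589

0.589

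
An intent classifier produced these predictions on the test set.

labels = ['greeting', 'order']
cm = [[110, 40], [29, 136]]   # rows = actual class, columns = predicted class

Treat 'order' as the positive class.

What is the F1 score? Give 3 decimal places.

0.798

Precision = TP/(TP+FP) = 136/176 = 0.7727
Recall = TP/(TP+FN) = 136/165 = 0.8242
F1 = 2·TP/(2·TP+FP+FN) = 272/341 = 0.798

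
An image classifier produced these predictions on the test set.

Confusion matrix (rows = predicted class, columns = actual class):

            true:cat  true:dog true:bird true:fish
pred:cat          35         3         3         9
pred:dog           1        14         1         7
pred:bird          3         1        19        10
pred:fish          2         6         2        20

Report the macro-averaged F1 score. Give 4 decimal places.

Per-class F1 score (2·TP/(2·TP+FP+FN)):
  cat: TP=35, FP=3+3+9=15, FN=1+3+2=6 → 70/91 = 0.76923
  dog: TP=14, FP=1+1+7=9, FN=3+1+6=10 → 28/47 = 0.59574
  bird: TP=19, FP=3+1+10=14, FN=3+1+2=6 → 38/58 = 0.65517
  fish: TP=20, FP=2+6+2=10, FN=9+7+10=26 → 40/76 = 0.52632
Macro-F1 score = mean = (0.76923 + 0.59574 + 0.65517 + 0.52632) / 4 = 0.6366

0.6366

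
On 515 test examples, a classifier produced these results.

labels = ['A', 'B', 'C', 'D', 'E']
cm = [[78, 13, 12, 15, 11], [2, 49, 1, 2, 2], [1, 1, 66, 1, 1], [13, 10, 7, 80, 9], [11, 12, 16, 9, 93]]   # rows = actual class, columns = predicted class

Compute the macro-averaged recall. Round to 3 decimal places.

Per-class recall (TP/(TP+FN)):
  A: TP=78, FN=13+12+15+11=51 → 78/129 = 0.6047
  B: TP=49, FN=2+1+2+2=7 → 49/56 = 0.8750
  C: TP=66, FN=1+1+1+1=4 → 66/70 = 0.9429
  D: TP=80, FN=13+10+7+9=39 → 80/119 = 0.6723
  E: TP=93, FN=11+12+16+9=48 → 93/141 = 0.6596
Macro-recall = mean = (0.6047 + 0.8750 + 0.9429 + 0.6723 + 0.6596) / 5 = 0.751

0.751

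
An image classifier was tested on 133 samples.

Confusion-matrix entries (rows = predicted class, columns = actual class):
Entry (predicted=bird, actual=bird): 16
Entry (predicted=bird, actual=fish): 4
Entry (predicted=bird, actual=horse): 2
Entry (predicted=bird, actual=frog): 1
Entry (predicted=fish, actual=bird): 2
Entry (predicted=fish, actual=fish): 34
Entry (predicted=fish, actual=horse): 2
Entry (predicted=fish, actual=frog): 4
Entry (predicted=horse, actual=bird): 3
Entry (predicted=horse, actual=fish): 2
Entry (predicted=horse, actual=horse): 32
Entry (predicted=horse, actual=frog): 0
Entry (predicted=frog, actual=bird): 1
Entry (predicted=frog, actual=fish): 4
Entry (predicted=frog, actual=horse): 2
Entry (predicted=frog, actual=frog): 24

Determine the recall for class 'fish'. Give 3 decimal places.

0.773

Take TP from the diagonal, FP from the rest of the 'fish' prediction marginal, FN from the rest of the 'fish' actual marginal.
recall = TP/(TP+FN).
fish: TP=34, FN=4+2+4=10 → 34/44 = 0.7727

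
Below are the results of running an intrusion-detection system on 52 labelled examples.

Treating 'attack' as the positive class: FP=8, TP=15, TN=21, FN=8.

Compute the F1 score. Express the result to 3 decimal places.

Precision = TP/(TP+FP) = 15/23 = 0.6522
Recall = TP/(TP+FN) = 15/23 = 0.6522
F1 = 2·TP/(2·TP+FP+FN) = 30/46 = 0.652

0.652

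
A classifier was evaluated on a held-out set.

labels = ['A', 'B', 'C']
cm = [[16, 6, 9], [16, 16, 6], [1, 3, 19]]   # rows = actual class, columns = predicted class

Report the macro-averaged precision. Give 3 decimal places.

Per-class precision (TP/(TP+FP)):
  A: TP=16, FP=16+1=17 → 16/33 = 0.4848
  B: TP=16, FP=6+3=9 → 16/25 = 0.6400
  C: TP=19, FP=9+6=15 → 19/34 = 0.5588
Macro-precision = mean = (0.4848 + 0.6400 + 0.5588) / 3 = 0.561

0.561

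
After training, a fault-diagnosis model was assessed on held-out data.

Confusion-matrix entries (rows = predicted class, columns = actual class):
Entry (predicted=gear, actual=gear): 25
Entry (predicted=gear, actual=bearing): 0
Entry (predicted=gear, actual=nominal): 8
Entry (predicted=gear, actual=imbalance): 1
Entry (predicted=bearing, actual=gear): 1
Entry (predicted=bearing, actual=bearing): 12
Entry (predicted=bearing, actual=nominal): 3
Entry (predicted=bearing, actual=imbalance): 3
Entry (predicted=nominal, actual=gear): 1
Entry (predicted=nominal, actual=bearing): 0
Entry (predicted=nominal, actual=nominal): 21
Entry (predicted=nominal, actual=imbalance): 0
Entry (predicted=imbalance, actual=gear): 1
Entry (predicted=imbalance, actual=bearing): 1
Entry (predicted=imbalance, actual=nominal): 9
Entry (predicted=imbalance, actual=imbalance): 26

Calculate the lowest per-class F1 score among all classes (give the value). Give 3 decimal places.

Per-class F1 score (2·TP/(2·TP+FP+FN)):
  gear: TP=25, FP=0+8+1=9, FN=1+1+1=3 → 50/62 = 0.8065
  bearing: TP=12, FP=1+3+3=7, FN=0+0+1=1 → 24/32 = 0.7500
  nominal: TP=21, FP=1+0+0=1, FN=8+3+9=20 → 42/63 = 0.6667
  imbalance: TP=26, FP=1+1+9=11, FN=1+3+0=4 → 52/67 = 0.7761
Lowest is class 'nominal' with F1 score = 0.667.

0.667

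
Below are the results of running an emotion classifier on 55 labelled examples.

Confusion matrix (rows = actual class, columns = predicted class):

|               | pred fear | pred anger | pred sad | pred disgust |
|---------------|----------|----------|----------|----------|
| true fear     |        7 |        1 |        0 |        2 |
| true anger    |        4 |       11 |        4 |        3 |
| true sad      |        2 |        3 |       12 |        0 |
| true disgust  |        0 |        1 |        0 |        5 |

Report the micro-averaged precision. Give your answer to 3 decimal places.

0.636

Micro-averaging pools counts across classes: ΣTP=35, ΣFP=20, ΣFN=20.
Micro-precision = TP/(TP+FP) on pooled counts = 0.636 (equals overall accuracy in single-label multiclass).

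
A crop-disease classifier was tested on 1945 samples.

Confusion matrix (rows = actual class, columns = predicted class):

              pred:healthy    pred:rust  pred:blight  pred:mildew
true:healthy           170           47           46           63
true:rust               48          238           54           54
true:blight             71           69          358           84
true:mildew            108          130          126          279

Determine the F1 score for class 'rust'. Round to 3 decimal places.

F1 score = 2·TP/(2·TP+FP+FN).
rust: TP=238, FP=47+69+130=246, FN=48+54+54=156 → 476/878 = 0.5421

0.542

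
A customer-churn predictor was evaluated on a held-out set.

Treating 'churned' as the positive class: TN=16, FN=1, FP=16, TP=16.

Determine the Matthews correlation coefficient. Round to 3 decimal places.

MCC = (TP·TN − FP·FN) / √((TP+FP)(TP+FN)(TN+FP)(TN+FN))
Numerator = 16·16 − 16·1 = 240
Denominator = √(32·17·32·17) = √295936 = 544.0000
MCC = 240 / 544.0000 = 0.441

0.441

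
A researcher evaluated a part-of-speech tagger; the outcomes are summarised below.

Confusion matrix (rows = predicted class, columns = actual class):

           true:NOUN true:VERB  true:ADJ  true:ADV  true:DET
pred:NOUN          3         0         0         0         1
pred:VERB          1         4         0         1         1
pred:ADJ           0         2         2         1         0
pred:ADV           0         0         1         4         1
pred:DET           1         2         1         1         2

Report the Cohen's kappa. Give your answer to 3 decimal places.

Observed agreement pₒ = trace/N = 15/29 = 0.5172
Expected agreement pₑ = Σ (rowᵢ·colᵢ)/N² = (5·4 + 8·7 + 4·5 + 7·6 + 5·7)/29² = 0.2057
κ = (pₒ − pₑ)/(1 − pₑ) = (0.5172 − 0.2057)/(1 − 0.2057) = 0.392

0.392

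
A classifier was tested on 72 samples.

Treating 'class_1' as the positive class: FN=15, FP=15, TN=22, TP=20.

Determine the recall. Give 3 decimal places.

Recall = TP/(TP+FN) = 20/(20+15) = 20/35 = 0.571

0.571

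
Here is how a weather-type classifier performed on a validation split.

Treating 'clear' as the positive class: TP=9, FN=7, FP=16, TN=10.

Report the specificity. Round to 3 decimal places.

0.385

Specificity = TN/(TN+FP) = 10/(10+16) = 0.385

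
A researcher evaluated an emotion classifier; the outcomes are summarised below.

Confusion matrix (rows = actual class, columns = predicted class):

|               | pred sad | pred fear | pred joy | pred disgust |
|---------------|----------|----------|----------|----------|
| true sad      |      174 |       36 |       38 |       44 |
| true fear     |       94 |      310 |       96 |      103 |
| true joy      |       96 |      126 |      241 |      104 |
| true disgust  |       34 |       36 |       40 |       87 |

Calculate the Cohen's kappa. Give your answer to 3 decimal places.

0.307

Observed agreement pₒ = trace/N = 812/1659 = 0.4895
Expected agreement pₑ = Σ (rowᵢ·colᵢ)/N² = (292·398 + 603·508 + 567·415 + 197·338)/1659² = 0.2632
κ = (pₒ − pₑ)/(1 − pₑ) = (0.4895 − 0.2632)/(1 − 0.2632) = 0.307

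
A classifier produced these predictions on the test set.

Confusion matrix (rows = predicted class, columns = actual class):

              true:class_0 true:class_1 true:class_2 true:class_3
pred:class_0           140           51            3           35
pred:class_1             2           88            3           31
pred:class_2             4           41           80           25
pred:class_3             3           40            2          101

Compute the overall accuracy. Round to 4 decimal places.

0.6302

Accuracy = trace / total = (140+88+80+101=409) / 649 = 409/649 = 0.6302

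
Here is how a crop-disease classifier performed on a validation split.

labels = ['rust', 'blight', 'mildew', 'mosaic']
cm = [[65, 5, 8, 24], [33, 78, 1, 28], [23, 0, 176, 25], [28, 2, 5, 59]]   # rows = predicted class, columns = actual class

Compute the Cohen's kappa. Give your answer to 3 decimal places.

0.559

Observed agreement pₒ = trace/N = 378/560 = 0.6750
Expected agreement pₑ = Σ (rowᵢ·colᵢ)/N² = (149·102 + 85·140 + 190·224 + 136·94)/560² = 0.2629
κ = (pₒ − pₑ)/(1 − pₑ) = (0.6750 − 0.2629)/(1 − 0.2629) = 0.559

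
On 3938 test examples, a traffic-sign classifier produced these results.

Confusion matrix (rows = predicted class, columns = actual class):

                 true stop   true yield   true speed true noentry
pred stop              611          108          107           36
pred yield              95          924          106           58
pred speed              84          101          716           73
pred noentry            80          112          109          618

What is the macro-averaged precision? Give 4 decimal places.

Per-class precision (TP/(TP+FP)):
  stop: TP=611, FP=108+107+36=251 → 611/862 = 0.70882
  yield: TP=924, FP=95+106+58=259 → 924/1183 = 0.78107
  speed: TP=716, FP=84+101+73=258 → 716/974 = 0.73511
  noentry: TP=618, FP=80+112+109=301 → 618/919 = 0.67247
Macro-precision = mean = (0.70882 + 0.78107 + 0.73511 + 0.67247) / 4 = 0.7244

0.7244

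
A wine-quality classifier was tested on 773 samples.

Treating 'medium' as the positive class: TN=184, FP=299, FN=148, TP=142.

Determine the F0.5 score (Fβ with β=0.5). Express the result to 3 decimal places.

Fβ = (1+β²)·TP / ((1+β²)·TP + β²·FN + FP), with β²=1/4
= 1.25·142 / (1.25·142 + 0.25·148 + 299) = 0.346

0.346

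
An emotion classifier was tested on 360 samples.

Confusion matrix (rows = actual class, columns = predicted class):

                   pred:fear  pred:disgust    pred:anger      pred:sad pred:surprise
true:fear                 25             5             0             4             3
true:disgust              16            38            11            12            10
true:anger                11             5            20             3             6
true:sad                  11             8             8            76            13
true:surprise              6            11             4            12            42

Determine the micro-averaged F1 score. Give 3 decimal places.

Micro-averaging pools counts across classes: ΣTP=201, ΣFP=159, ΣFN=159.
Micro-F1 score = 2·TP/(2·TP+FP+FN) on pooled counts = 0.558 (equals overall accuracy in single-label multiclass).

0.558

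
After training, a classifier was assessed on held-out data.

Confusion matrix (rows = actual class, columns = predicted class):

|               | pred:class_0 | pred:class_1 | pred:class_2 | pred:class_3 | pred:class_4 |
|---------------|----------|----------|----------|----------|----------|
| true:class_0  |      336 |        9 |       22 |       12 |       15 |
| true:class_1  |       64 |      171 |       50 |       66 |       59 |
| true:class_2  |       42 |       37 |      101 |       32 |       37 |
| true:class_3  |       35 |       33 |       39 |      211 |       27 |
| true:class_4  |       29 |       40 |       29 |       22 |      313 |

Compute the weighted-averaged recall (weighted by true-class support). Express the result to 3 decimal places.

0.618

Per-class recall (TP/(TP+FN)):
  class_0: TP=336, FN=9+22+12+15=58 → 336/394 = 0.8528
  class_1: TP=171, FN=64+50+66+59=239 → 171/410 = 0.4171
  class_2: TP=101, FN=42+37+32+37=148 → 101/249 = 0.4056
  class_3: TP=211, FN=35+33+39+27=134 → 211/345 = 0.6116
  class_4: TP=313, FN=29+40+29+22=120 → 313/433 = 0.7229
Weighted-recall = Σ (supportᵢ/N)·recallᵢ with N=1831: (394/1831)·0.8528 + (410/1831)·0.4171 + (249/1831)·0.4056 + (345/1831)·0.6116 + (433/1831)·0.7229 = 0.618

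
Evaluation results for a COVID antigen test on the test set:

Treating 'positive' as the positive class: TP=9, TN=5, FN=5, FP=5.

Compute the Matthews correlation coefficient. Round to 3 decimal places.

MCC = (TP·TN − FP·FN) / √((TP+FP)(TP+FN)(TN+FP)(TN+FN))
Numerator = 9·5 − 5·5 = 20
Denominator = √(14·14·10·10) = √19600 = 140.0000
MCC = 20 / 140.0000 = 0.143

0.143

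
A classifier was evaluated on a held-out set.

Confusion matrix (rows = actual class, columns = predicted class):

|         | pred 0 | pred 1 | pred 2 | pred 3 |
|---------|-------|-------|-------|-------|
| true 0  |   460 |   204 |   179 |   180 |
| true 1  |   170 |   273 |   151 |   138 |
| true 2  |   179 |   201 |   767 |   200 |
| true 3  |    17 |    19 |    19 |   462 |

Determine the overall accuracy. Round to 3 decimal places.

0.542

Accuracy = trace / total = (460+273+767+462=1962) / 3619 = 1962/3619 = 0.542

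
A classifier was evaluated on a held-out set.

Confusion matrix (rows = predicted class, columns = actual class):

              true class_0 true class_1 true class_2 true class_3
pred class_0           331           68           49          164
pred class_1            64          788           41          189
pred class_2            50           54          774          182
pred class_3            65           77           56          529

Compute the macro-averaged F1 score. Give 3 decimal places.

Per-class F1 score (2·TP/(2·TP+FP+FN)):
  class_0: TP=331, FP=68+49+164=281, FN=64+50+65=179 → 662/1122 = 0.5900
  class_1: TP=788, FP=64+41+189=294, FN=68+54+77=199 → 1576/2069 = 0.7617
  class_2: TP=774, FP=50+54+182=286, FN=49+41+56=146 → 1548/1980 = 0.7818
  class_3: TP=529, FP=65+77+56=198, FN=164+189+182=535 → 1058/1791 = 0.5907
Macro-F1 score = mean = (0.5900 + 0.7617 + 0.7818 + 0.5907) / 4 = 0.681

0.681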